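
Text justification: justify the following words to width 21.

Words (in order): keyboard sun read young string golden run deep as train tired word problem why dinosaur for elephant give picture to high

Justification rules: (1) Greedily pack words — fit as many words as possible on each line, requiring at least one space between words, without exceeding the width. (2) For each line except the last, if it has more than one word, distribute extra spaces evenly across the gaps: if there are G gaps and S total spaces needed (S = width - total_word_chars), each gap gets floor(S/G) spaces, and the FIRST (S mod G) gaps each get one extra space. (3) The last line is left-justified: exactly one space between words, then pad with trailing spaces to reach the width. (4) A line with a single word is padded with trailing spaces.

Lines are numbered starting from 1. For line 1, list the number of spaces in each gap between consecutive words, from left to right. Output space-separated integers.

Answer: 3 3

Derivation:
Line 1: ['keyboard', 'sun', 'read'] (min_width=17, slack=4)
Line 2: ['young', 'string', 'golden'] (min_width=19, slack=2)
Line 3: ['run', 'deep', 'as', 'train'] (min_width=17, slack=4)
Line 4: ['tired', 'word', 'problem'] (min_width=18, slack=3)
Line 5: ['why', 'dinosaur', 'for'] (min_width=16, slack=5)
Line 6: ['elephant', 'give', 'picture'] (min_width=21, slack=0)
Line 7: ['to', 'high'] (min_width=7, slack=14)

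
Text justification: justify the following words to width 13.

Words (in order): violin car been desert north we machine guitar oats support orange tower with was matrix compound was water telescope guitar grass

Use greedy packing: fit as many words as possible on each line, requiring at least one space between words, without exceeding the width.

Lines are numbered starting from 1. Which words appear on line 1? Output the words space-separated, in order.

Line 1: ['violin', 'car'] (min_width=10, slack=3)
Line 2: ['been', 'desert'] (min_width=11, slack=2)
Line 3: ['north', 'we'] (min_width=8, slack=5)
Line 4: ['machine'] (min_width=7, slack=6)
Line 5: ['guitar', 'oats'] (min_width=11, slack=2)
Line 6: ['support'] (min_width=7, slack=6)
Line 7: ['orange', 'tower'] (min_width=12, slack=1)
Line 8: ['with', 'was'] (min_width=8, slack=5)
Line 9: ['matrix'] (min_width=6, slack=7)
Line 10: ['compound', 'was'] (min_width=12, slack=1)
Line 11: ['water'] (min_width=5, slack=8)
Line 12: ['telescope'] (min_width=9, slack=4)
Line 13: ['guitar', 'grass'] (min_width=12, slack=1)

Answer: violin car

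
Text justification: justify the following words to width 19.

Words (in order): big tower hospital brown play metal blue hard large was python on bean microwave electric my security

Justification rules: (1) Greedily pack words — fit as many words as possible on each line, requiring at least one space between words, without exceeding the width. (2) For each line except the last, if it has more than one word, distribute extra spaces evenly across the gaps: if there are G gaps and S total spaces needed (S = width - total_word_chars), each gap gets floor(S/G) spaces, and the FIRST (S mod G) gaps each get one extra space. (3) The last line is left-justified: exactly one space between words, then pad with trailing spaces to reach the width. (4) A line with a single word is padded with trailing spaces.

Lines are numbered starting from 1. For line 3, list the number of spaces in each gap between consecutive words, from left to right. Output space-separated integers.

Line 1: ['big', 'tower', 'hospital'] (min_width=18, slack=1)
Line 2: ['brown', 'play', 'metal'] (min_width=16, slack=3)
Line 3: ['blue', 'hard', 'large', 'was'] (min_width=19, slack=0)
Line 4: ['python', 'on', 'bean'] (min_width=14, slack=5)
Line 5: ['microwave', 'electric'] (min_width=18, slack=1)
Line 6: ['my', 'security'] (min_width=11, slack=8)

Answer: 1 1 1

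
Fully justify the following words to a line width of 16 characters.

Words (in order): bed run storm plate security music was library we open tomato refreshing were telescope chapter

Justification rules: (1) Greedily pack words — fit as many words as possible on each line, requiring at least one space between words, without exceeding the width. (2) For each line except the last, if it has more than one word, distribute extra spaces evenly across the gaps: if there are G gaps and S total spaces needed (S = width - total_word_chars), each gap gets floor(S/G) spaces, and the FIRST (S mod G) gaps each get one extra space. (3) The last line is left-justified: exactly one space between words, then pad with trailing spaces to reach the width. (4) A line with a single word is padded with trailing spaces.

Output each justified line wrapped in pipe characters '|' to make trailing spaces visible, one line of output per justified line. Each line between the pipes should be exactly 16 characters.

Answer: |bed   run  storm|
|plate   security|
|music        was|
|library  we open|
|tomato          |
|refreshing  were|
|telescope       |
|chapter         |

Derivation:
Line 1: ['bed', 'run', 'storm'] (min_width=13, slack=3)
Line 2: ['plate', 'security'] (min_width=14, slack=2)
Line 3: ['music', 'was'] (min_width=9, slack=7)
Line 4: ['library', 'we', 'open'] (min_width=15, slack=1)
Line 5: ['tomato'] (min_width=6, slack=10)
Line 6: ['refreshing', 'were'] (min_width=15, slack=1)
Line 7: ['telescope'] (min_width=9, slack=7)
Line 8: ['chapter'] (min_width=7, slack=9)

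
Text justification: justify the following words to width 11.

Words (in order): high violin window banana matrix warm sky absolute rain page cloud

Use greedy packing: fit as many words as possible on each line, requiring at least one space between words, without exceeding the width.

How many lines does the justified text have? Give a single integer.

Answer: 8

Derivation:
Line 1: ['high', 'violin'] (min_width=11, slack=0)
Line 2: ['window'] (min_width=6, slack=5)
Line 3: ['banana'] (min_width=6, slack=5)
Line 4: ['matrix', 'warm'] (min_width=11, slack=0)
Line 5: ['sky'] (min_width=3, slack=8)
Line 6: ['absolute'] (min_width=8, slack=3)
Line 7: ['rain', 'page'] (min_width=9, slack=2)
Line 8: ['cloud'] (min_width=5, slack=6)
Total lines: 8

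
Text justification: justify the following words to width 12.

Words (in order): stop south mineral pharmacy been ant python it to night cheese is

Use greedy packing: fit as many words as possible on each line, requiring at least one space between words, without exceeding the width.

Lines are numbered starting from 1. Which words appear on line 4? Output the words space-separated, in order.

Line 1: ['stop', 'south'] (min_width=10, slack=2)
Line 2: ['mineral'] (min_width=7, slack=5)
Line 3: ['pharmacy'] (min_width=8, slack=4)
Line 4: ['been', 'ant'] (min_width=8, slack=4)
Line 5: ['python', 'it', 'to'] (min_width=12, slack=0)
Line 6: ['night', 'cheese'] (min_width=12, slack=0)
Line 7: ['is'] (min_width=2, slack=10)

Answer: been ant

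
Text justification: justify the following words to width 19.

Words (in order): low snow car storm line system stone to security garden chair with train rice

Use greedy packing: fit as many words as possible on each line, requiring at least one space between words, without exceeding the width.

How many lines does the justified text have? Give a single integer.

Line 1: ['low', 'snow', 'car', 'storm'] (min_width=18, slack=1)
Line 2: ['line', 'system', 'stone'] (min_width=17, slack=2)
Line 3: ['to', 'security', 'garden'] (min_width=18, slack=1)
Line 4: ['chair', 'with', 'train'] (min_width=16, slack=3)
Line 5: ['rice'] (min_width=4, slack=15)
Total lines: 5

Answer: 5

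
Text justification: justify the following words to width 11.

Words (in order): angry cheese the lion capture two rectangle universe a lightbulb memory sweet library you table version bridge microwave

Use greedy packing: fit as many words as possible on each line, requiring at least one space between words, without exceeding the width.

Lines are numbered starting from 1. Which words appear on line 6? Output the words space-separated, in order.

Line 1: ['angry'] (min_width=5, slack=6)
Line 2: ['cheese', 'the'] (min_width=10, slack=1)
Line 3: ['lion'] (min_width=4, slack=7)
Line 4: ['capture', 'two'] (min_width=11, slack=0)
Line 5: ['rectangle'] (min_width=9, slack=2)
Line 6: ['universe', 'a'] (min_width=10, slack=1)
Line 7: ['lightbulb'] (min_width=9, slack=2)
Line 8: ['memory'] (min_width=6, slack=5)
Line 9: ['sweet'] (min_width=5, slack=6)
Line 10: ['library', 'you'] (min_width=11, slack=0)
Line 11: ['table'] (min_width=5, slack=6)
Line 12: ['version'] (min_width=7, slack=4)
Line 13: ['bridge'] (min_width=6, slack=5)
Line 14: ['microwave'] (min_width=9, slack=2)

Answer: universe a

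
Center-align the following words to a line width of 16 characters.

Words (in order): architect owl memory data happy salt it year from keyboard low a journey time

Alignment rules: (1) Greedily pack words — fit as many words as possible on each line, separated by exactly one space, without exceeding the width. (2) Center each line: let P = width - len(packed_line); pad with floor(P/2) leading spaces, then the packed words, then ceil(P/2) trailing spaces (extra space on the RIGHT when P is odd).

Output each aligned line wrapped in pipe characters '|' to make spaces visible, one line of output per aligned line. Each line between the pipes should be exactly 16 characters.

Answer: | architect owl  |
|  memory data   |
| happy salt it  |
|   year from    |
| keyboard low a |
|  journey time  |

Derivation:
Line 1: ['architect', 'owl'] (min_width=13, slack=3)
Line 2: ['memory', 'data'] (min_width=11, slack=5)
Line 3: ['happy', 'salt', 'it'] (min_width=13, slack=3)
Line 4: ['year', 'from'] (min_width=9, slack=7)
Line 5: ['keyboard', 'low', 'a'] (min_width=14, slack=2)
Line 6: ['journey', 'time'] (min_width=12, slack=4)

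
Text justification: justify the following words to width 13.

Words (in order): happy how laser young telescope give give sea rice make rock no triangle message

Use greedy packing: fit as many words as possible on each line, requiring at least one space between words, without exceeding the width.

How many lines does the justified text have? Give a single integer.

Answer: 8

Derivation:
Line 1: ['happy', 'how'] (min_width=9, slack=4)
Line 2: ['laser', 'young'] (min_width=11, slack=2)
Line 3: ['telescope'] (min_width=9, slack=4)
Line 4: ['give', 'give', 'sea'] (min_width=13, slack=0)
Line 5: ['rice', 'make'] (min_width=9, slack=4)
Line 6: ['rock', 'no'] (min_width=7, slack=6)
Line 7: ['triangle'] (min_width=8, slack=5)
Line 8: ['message'] (min_width=7, slack=6)
Total lines: 8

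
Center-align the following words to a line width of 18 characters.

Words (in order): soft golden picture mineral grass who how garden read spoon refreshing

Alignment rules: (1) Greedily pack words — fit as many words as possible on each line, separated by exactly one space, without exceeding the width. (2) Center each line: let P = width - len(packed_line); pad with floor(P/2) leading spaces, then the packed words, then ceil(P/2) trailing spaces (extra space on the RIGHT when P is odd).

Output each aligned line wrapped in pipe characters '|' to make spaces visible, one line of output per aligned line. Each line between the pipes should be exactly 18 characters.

Line 1: ['soft', 'golden'] (min_width=11, slack=7)
Line 2: ['picture', 'mineral'] (min_width=15, slack=3)
Line 3: ['grass', 'who', 'how'] (min_width=13, slack=5)
Line 4: ['garden', 'read', 'spoon'] (min_width=17, slack=1)
Line 5: ['refreshing'] (min_width=10, slack=8)

Answer: |   soft golden    |
| picture mineral  |
|  grass who how   |
|garden read spoon |
|    refreshing    |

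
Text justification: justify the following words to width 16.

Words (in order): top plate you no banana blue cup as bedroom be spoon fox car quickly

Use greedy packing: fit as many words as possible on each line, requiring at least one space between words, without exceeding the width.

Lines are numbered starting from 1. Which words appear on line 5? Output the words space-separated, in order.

Line 1: ['top', 'plate', 'you', 'no'] (min_width=16, slack=0)
Line 2: ['banana', 'blue', 'cup'] (min_width=15, slack=1)
Line 3: ['as', 'bedroom', 'be'] (min_width=13, slack=3)
Line 4: ['spoon', 'fox', 'car'] (min_width=13, slack=3)
Line 5: ['quickly'] (min_width=7, slack=9)

Answer: quickly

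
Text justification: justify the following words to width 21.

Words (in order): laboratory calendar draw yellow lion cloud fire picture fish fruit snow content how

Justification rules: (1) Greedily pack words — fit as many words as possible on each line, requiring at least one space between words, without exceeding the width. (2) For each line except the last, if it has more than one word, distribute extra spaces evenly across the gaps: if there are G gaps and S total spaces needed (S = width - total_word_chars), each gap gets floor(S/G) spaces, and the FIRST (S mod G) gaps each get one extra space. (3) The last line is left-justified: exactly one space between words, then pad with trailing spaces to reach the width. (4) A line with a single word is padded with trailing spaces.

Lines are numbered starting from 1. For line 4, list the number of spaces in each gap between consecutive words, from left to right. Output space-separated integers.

Answer: 4 4

Derivation:
Line 1: ['laboratory', 'calendar'] (min_width=19, slack=2)
Line 2: ['draw', 'yellow', 'lion'] (min_width=16, slack=5)
Line 3: ['cloud', 'fire', 'picture'] (min_width=18, slack=3)
Line 4: ['fish', 'fruit', 'snow'] (min_width=15, slack=6)
Line 5: ['content', 'how'] (min_width=11, slack=10)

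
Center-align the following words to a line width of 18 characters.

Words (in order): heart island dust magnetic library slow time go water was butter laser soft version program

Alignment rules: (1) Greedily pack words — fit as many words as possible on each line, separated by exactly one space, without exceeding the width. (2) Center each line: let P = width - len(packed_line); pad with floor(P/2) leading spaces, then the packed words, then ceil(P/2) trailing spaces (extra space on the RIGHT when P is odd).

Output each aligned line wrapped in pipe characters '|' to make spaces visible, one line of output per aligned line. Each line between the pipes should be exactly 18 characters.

Answer: |heart island dust |
| magnetic library |
|slow time go water|
| was butter laser |
|   soft version   |
|     program      |

Derivation:
Line 1: ['heart', 'island', 'dust'] (min_width=17, slack=1)
Line 2: ['magnetic', 'library'] (min_width=16, slack=2)
Line 3: ['slow', 'time', 'go', 'water'] (min_width=18, slack=0)
Line 4: ['was', 'butter', 'laser'] (min_width=16, slack=2)
Line 5: ['soft', 'version'] (min_width=12, slack=6)
Line 6: ['program'] (min_width=7, slack=11)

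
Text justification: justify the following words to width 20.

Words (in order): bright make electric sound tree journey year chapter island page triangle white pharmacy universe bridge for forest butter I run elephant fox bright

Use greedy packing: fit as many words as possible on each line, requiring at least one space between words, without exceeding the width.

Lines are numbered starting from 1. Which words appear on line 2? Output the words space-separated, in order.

Answer: sound tree journey

Derivation:
Line 1: ['bright', 'make', 'electric'] (min_width=20, slack=0)
Line 2: ['sound', 'tree', 'journey'] (min_width=18, slack=2)
Line 3: ['year', 'chapter', 'island'] (min_width=19, slack=1)
Line 4: ['page', 'triangle', 'white'] (min_width=19, slack=1)
Line 5: ['pharmacy', 'universe'] (min_width=17, slack=3)
Line 6: ['bridge', 'for', 'forest'] (min_width=17, slack=3)
Line 7: ['butter', 'I', 'run'] (min_width=12, slack=8)
Line 8: ['elephant', 'fox', 'bright'] (min_width=19, slack=1)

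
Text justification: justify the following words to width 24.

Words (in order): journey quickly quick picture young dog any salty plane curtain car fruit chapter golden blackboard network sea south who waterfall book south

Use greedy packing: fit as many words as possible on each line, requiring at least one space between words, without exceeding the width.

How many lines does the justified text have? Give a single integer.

Line 1: ['journey', 'quickly', 'quick'] (min_width=21, slack=3)
Line 2: ['picture', 'young', 'dog', 'any'] (min_width=21, slack=3)
Line 3: ['salty', 'plane', 'curtain', 'car'] (min_width=23, slack=1)
Line 4: ['fruit', 'chapter', 'golden'] (min_width=20, slack=4)
Line 5: ['blackboard', 'network', 'sea'] (min_width=22, slack=2)
Line 6: ['south', 'who', 'waterfall', 'book'] (min_width=24, slack=0)
Line 7: ['south'] (min_width=5, slack=19)
Total lines: 7

Answer: 7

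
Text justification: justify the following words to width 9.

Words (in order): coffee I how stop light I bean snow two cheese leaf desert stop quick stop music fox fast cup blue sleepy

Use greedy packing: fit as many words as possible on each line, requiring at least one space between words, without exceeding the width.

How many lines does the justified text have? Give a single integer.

Answer: 15

Derivation:
Line 1: ['coffee', 'I'] (min_width=8, slack=1)
Line 2: ['how', 'stop'] (min_width=8, slack=1)
Line 3: ['light', 'I'] (min_width=7, slack=2)
Line 4: ['bean', 'snow'] (min_width=9, slack=0)
Line 5: ['two'] (min_width=3, slack=6)
Line 6: ['cheese'] (min_width=6, slack=3)
Line 7: ['leaf'] (min_width=4, slack=5)
Line 8: ['desert'] (min_width=6, slack=3)
Line 9: ['stop'] (min_width=4, slack=5)
Line 10: ['quick'] (min_width=5, slack=4)
Line 11: ['stop'] (min_width=4, slack=5)
Line 12: ['music', 'fox'] (min_width=9, slack=0)
Line 13: ['fast', 'cup'] (min_width=8, slack=1)
Line 14: ['blue'] (min_width=4, slack=5)
Line 15: ['sleepy'] (min_width=6, slack=3)
Total lines: 15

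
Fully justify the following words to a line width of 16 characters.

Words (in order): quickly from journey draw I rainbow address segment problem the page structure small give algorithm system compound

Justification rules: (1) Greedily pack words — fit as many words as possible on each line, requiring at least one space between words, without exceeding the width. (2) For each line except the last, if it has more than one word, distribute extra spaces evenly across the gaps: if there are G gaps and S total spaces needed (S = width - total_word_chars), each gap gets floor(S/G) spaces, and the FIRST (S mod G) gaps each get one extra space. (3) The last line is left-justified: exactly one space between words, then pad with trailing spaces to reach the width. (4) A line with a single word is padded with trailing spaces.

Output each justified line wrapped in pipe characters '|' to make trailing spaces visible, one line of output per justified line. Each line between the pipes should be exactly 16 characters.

Line 1: ['quickly', 'from'] (min_width=12, slack=4)
Line 2: ['journey', 'draw', 'I'] (min_width=14, slack=2)
Line 3: ['rainbow', 'address'] (min_width=15, slack=1)
Line 4: ['segment', 'problem'] (min_width=15, slack=1)
Line 5: ['the', 'page'] (min_width=8, slack=8)
Line 6: ['structure', 'small'] (min_width=15, slack=1)
Line 7: ['give', 'algorithm'] (min_width=14, slack=2)
Line 8: ['system', 'compound'] (min_width=15, slack=1)

Answer: |quickly     from|
|journey  draw  I|
|rainbow  address|
|segment  problem|
|the         page|
|structure  small|
|give   algorithm|
|system compound |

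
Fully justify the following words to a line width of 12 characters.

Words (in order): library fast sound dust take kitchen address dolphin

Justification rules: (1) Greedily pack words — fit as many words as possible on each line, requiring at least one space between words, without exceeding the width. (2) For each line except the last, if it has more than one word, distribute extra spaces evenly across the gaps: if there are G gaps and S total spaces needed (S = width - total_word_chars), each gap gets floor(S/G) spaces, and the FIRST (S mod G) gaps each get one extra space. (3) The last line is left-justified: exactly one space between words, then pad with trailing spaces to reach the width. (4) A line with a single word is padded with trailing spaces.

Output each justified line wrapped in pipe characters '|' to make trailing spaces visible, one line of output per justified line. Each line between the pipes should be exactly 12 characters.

Line 1: ['library', 'fast'] (min_width=12, slack=0)
Line 2: ['sound', 'dust'] (min_width=10, slack=2)
Line 3: ['take', 'kitchen'] (min_width=12, slack=0)
Line 4: ['address'] (min_width=7, slack=5)
Line 5: ['dolphin'] (min_width=7, slack=5)

Answer: |library fast|
|sound   dust|
|take kitchen|
|address     |
|dolphin     |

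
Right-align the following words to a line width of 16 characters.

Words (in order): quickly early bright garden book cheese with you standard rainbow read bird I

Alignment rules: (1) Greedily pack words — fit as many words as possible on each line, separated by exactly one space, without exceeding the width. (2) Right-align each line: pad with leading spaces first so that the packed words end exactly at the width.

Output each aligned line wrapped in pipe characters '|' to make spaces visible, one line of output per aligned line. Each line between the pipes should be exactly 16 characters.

Answer: |   quickly early|
|   bright garden|
|book cheese with|
|    you standard|
|    rainbow read|
|          bird I|

Derivation:
Line 1: ['quickly', 'early'] (min_width=13, slack=3)
Line 2: ['bright', 'garden'] (min_width=13, slack=3)
Line 3: ['book', 'cheese', 'with'] (min_width=16, slack=0)
Line 4: ['you', 'standard'] (min_width=12, slack=4)
Line 5: ['rainbow', 'read'] (min_width=12, slack=4)
Line 6: ['bird', 'I'] (min_width=6, slack=10)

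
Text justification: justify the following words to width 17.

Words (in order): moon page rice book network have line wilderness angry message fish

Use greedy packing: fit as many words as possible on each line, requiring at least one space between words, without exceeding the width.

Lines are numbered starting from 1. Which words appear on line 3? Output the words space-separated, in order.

Line 1: ['moon', 'page', 'rice'] (min_width=14, slack=3)
Line 2: ['book', 'network', 'have'] (min_width=17, slack=0)
Line 3: ['line', 'wilderness'] (min_width=15, slack=2)
Line 4: ['angry', 'message'] (min_width=13, slack=4)
Line 5: ['fish'] (min_width=4, slack=13)

Answer: line wilderness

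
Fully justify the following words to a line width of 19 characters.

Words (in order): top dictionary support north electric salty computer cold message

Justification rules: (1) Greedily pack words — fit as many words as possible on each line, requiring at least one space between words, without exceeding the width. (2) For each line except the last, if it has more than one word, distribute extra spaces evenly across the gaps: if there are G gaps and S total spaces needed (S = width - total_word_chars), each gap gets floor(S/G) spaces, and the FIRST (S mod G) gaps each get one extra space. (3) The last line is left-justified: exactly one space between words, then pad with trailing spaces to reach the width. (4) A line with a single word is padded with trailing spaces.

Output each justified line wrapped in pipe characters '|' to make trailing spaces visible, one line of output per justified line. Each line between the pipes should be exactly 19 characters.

Line 1: ['top', 'dictionary'] (min_width=14, slack=5)
Line 2: ['support', 'north'] (min_width=13, slack=6)
Line 3: ['electric', 'salty'] (min_width=14, slack=5)
Line 4: ['computer', 'cold'] (min_width=13, slack=6)
Line 5: ['message'] (min_width=7, slack=12)

Answer: |top      dictionary|
|support       north|
|electric      salty|
|computer       cold|
|message            |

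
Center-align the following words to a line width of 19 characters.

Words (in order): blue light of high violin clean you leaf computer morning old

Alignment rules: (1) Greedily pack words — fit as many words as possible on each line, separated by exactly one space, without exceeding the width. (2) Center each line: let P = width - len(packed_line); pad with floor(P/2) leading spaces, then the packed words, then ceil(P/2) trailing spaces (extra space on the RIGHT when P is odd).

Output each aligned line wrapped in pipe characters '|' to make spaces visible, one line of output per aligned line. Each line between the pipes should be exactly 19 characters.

Line 1: ['blue', 'light', 'of', 'high'] (min_width=18, slack=1)
Line 2: ['violin', 'clean', 'you'] (min_width=16, slack=3)
Line 3: ['leaf', 'computer'] (min_width=13, slack=6)
Line 4: ['morning', 'old'] (min_width=11, slack=8)

Answer: |blue light of high |
| violin clean you  |
|   leaf computer   |
|    morning old    |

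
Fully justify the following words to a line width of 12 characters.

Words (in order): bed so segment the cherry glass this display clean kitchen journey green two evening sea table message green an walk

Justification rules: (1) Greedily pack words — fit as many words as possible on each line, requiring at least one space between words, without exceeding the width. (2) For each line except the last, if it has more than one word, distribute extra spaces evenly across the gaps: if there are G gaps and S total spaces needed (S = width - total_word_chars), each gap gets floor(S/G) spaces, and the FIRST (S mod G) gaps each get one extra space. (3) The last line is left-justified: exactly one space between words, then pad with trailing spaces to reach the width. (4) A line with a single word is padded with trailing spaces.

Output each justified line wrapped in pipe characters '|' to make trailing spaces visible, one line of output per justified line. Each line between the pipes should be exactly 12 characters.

Line 1: ['bed', 'so'] (min_width=6, slack=6)
Line 2: ['segment', 'the'] (min_width=11, slack=1)
Line 3: ['cherry', 'glass'] (min_width=12, slack=0)
Line 4: ['this', 'display'] (min_width=12, slack=0)
Line 5: ['clean'] (min_width=5, slack=7)
Line 6: ['kitchen'] (min_width=7, slack=5)
Line 7: ['journey'] (min_width=7, slack=5)
Line 8: ['green', 'two'] (min_width=9, slack=3)
Line 9: ['evening', 'sea'] (min_width=11, slack=1)
Line 10: ['table'] (min_width=5, slack=7)
Line 11: ['message'] (min_width=7, slack=5)
Line 12: ['green', 'an'] (min_width=8, slack=4)
Line 13: ['walk'] (min_width=4, slack=8)

Answer: |bed       so|
|segment  the|
|cherry glass|
|this display|
|clean       |
|kitchen     |
|journey     |
|green    two|
|evening  sea|
|table       |
|message     |
|green     an|
|walk        |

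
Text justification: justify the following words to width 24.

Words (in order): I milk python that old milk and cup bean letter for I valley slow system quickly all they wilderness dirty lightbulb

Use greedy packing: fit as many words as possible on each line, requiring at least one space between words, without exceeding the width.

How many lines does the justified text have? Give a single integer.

Answer: 6

Derivation:
Line 1: ['I', 'milk', 'python', 'that', 'old'] (min_width=22, slack=2)
Line 2: ['milk', 'and', 'cup', 'bean', 'letter'] (min_width=24, slack=0)
Line 3: ['for', 'I', 'valley', 'slow', 'system'] (min_width=24, slack=0)
Line 4: ['quickly', 'all', 'they'] (min_width=16, slack=8)
Line 5: ['wilderness', 'dirty'] (min_width=16, slack=8)
Line 6: ['lightbulb'] (min_width=9, slack=15)
Total lines: 6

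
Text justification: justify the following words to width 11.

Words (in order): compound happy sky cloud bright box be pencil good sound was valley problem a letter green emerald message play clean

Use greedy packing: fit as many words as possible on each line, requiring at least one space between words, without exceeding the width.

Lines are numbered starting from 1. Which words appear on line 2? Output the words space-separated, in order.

Line 1: ['compound'] (min_width=8, slack=3)
Line 2: ['happy', 'sky'] (min_width=9, slack=2)
Line 3: ['cloud'] (min_width=5, slack=6)
Line 4: ['bright', 'box'] (min_width=10, slack=1)
Line 5: ['be', 'pencil'] (min_width=9, slack=2)
Line 6: ['good', 'sound'] (min_width=10, slack=1)
Line 7: ['was', 'valley'] (min_width=10, slack=1)
Line 8: ['problem', 'a'] (min_width=9, slack=2)
Line 9: ['letter'] (min_width=6, slack=5)
Line 10: ['green'] (min_width=5, slack=6)
Line 11: ['emerald'] (min_width=7, slack=4)
Line 12: ['message'] (min_width=7, slack=4)
Line 13: ['play', 'clean'] (min_width=10, slack=1)

Answer: happy sky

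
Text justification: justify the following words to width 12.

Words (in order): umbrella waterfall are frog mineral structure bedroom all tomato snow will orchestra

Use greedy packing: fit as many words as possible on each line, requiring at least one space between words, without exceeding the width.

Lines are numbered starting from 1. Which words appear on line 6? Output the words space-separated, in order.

Line 1: ['umbrella'] (min_width=8, slack=4)
Line 2: ['waterfall'] (min_width=9, slack=3)
Line 3: ['are', 'frog'] (min_width=8, slack=4)
Line 4: ['mineral'] (min_width=7, slack=5)
Line 5: ['structure'] (min_width=9, slack=3)
Line 6: ['bedroom', 'all'] (min_width=11, slack=1)
Line 7: ['tomato', 'snow'] (min_width=11, slack=1)
Line 8: ['will'] (min_width=4, slack=8)
Line 9: ['orchestra'] (min_width=9, slack=3)

Answer: bedroom all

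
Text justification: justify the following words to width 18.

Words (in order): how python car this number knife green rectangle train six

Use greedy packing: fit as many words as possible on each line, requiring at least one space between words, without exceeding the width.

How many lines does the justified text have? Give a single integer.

Line 1: ['how', 'python', 'car'] (min_width=14, slack=4)
Line 2: ['this', 'number', 'knife'] (min_width=17, slack=1)
Line 3: ['green', 'rectangle'] (min_width=15, slack=3)
Line 4: ['train', 'six'] (min_width=9, slack=9)
Total lines: 4

Answer: 4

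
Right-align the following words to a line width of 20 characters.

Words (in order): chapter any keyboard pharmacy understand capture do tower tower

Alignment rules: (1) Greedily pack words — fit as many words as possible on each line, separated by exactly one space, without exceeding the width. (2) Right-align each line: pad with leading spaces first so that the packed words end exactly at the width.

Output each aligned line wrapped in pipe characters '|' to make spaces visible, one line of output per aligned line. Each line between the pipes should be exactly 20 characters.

Line 1: ['chapter', 'any', 'keyboard'] (min_width=20, slack=0)
Line 2: ['pharmacy', 'understand'] (min_width=19, slack=1)
Line 3: ['capture', 'do', 'tower'] (min_width=16, slack=4)
Line 4: ['tower'] (min_width=5, slack=15)

Answer: |chapter any keyboard|
| pharmacy understand|
|    capture do tower|
|               tower|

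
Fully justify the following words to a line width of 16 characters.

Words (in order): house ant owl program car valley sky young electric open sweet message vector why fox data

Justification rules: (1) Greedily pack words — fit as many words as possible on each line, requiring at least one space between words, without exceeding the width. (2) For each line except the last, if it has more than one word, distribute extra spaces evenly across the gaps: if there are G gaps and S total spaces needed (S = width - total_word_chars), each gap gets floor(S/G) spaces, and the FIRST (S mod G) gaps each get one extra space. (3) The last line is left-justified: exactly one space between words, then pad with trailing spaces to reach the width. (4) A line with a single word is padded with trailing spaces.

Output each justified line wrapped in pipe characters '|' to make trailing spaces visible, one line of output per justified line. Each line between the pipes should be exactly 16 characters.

Answer: |house   ant  owl|
|program      car|
|valley sky young|
|electric    open|
|sweet    message|
|vector  why  fox|
|data            |

Derivation:
Line 1: ['house', 'ant', 'owl'] (min_width=13, slack=3)
Line 2: ['program', 'car'] (min_width=11, slack=5)
Line 3: ['valley', 'sky', 'young'] (min_width=16, slack=0)
Line 4: ['electric', 'open'] (min_width=13, slack=3)
Line 5: ['sweet', 'message'] (min_width=13, slack=3)
Line 6: ['vector', 'why', 'fox'] (min_width=14, slack=2)
Line 7: ['data'] (min_width=4, slack=12)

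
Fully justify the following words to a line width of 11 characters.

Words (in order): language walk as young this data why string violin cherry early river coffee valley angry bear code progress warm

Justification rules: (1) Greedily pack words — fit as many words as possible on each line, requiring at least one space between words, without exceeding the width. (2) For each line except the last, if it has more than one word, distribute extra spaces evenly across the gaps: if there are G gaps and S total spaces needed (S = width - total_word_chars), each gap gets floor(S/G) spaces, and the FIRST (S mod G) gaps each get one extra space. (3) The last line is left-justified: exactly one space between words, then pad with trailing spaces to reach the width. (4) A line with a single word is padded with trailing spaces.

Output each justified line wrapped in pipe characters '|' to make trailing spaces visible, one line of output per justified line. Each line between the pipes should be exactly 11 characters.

Answer: |language   |
|walk     as|
|young  this|
|data    why|
|string     |
|violin     |
|cherry     |
|early river|
|coffee     |
|valley     |
|angry  bear|
|code       |
|progress   |
|warm       |

Derivation:
Line 1: ['language'] (min_width=8, slack=3)
Line 2: ['walk', 'as'] (min_width=7, slack=4)
Line 3: ['young', 'this'] (min_width=10, slack=1)
Line 4: ['data', 'why'] (min_width=8, slack=3)
Line 5: ['string'] (min_width=6, slack=5)
Line 6: ['violin'] (min_width=6, slack=5)
Line 7: ['cherry'] (min_width=6, slack=5)
Line 8: ['early', 'river'] (min_width=11, slack=0)
Line 9: ['coffee'] (min_width=6, slack=5)
Line 10: ['valley'] (min_width=6, slack=5)
Line 11: ['angry', 'bear'] (min_width=10, slack=1)
Line 12: ['code'] (min_width=4, slack=7)
Line 13: ['progress'] (min_width=8, slack=3)
Line 14: ['warm'] (min_width=4, slack=7)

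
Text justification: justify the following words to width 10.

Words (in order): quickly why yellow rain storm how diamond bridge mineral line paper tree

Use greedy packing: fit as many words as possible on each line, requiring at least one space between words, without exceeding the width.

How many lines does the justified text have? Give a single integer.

Line 1: ['quickly'] (min_width=7, slack=3)
Line 2: ['why', 'yellow'] (min_width=10, slack=0)
Line 3: ['rain', 'storm'] (min_width=10, slack=0)
Line 4: ['how'] (min_width=3, slack=7)
Line 5: ['diamond'] (min_width=7, slack=3)
Line 6: ['bridge'] (min_width=6, slack=4)
Line 7: ['mineral'] (min_width=7, slack=3)
Line 8: ['line', 'paper'] (min_width=10, slack=0)
Line 9: ['tree'] (min_width=4, slack=6)
Total lines: 9

Answer: 9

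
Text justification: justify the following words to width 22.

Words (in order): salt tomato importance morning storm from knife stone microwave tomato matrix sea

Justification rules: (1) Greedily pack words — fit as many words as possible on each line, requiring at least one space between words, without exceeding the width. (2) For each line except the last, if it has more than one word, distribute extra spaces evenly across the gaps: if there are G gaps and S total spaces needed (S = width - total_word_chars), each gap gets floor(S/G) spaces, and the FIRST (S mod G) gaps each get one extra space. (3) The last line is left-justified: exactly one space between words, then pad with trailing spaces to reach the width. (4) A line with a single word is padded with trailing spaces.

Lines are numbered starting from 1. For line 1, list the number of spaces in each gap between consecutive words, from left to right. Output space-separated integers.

Answer: 1 1

Derivation:
Line 1: ['salt', 'tomato', 'importance'] (min_width=22, slack=0)
Line 2: ['morning', 'storm', 'from'] (min_width=18, slack=4)
Line 3: ['knife', 'stone', 'microwave'] (min_width=21, slack=1)
Line 4: ['tomato', 'matrix', 'sea'] (min_width=17, slack=5)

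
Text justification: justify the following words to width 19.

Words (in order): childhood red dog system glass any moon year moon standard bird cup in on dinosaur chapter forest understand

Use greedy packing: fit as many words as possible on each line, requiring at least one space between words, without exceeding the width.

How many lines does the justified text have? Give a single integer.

Answer: 7

Derivation:
Line 1: ['childhood', 'red', 'dog'] (min_width=17, slack=2)
Line 2: ['system', 'glass', 'any'] (min_width=16, slack=3)
Line 3: ['moon', 'year', 'moon'] (min_width=14, slack=5)
Line 4: ['standard', 'bird', 'cup'] (min_width=17, slack=2)
Line 5: ['in', 'on', 'dinosaur'] (min_width=14, slack=5)
Line 6: ['chapter', 'forest'] (min_width=14, slack=5)
Line 7: ['understand'] (min_width=10, slack=9)
Total lines: 7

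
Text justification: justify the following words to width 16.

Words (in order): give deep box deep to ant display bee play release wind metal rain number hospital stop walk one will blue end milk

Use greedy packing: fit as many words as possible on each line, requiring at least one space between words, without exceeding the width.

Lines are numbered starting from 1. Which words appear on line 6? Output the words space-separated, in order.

Answer: number hospital

Derivation:
Line 1: ['give', 'deep', 'box'] (min_width=13, slack=3)
Line 2: ['deep', 'to', 'ant'] (min_width=11, slack=5)
Line 3: ['display', 'bee', 'play'] (min_width=16, slack=0)
Line 4: ['release', 'wind'] (min_width=12, slack=4)
Line 5: ['metal', 'rain'] (min_width=10, slack=6)
Line 6: ['number', 'hospital'] (min_width=15, slack=1)
Line 7: ['stop', 'walk', 'one'] (min_width=13, slack=3)
Line 8: ['will', 'blue', 'end'] (min_width=13, slack=3)
Line 9: ['milk'] (min_width=4, slack=12)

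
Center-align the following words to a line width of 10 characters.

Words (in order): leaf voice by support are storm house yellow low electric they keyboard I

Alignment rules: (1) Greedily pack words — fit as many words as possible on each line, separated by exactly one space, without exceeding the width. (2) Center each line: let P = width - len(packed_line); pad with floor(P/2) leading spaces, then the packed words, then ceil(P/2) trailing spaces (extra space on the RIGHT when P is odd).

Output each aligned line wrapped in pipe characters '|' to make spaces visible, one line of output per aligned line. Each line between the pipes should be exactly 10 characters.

Answer: |leaf voice|
|by support|
|are storm |
|  house   |
|yellow low|
| electric |
|   they   |
|keyboard I|

Derivation:
Line 1: ['leaf', 'voice'] (min_width=10, slack=0)
Line 2: ['by', 'support'] (min_width=10, slack=0)
Line 3: ['are', 'storm'] (min_width=9, slack=1)
Line 4: ['house'] (min_width=5, slack=5)
Line 5: ['yellow', 'low'] (min_width=10, slack=0)
Line 6: ['electric'] (min_width=8, slack=2)
Line 7: ['they'] (min_width=4, slack=6)
Line 8: ['keyboard', 'I'] (min_width=10, slack=0)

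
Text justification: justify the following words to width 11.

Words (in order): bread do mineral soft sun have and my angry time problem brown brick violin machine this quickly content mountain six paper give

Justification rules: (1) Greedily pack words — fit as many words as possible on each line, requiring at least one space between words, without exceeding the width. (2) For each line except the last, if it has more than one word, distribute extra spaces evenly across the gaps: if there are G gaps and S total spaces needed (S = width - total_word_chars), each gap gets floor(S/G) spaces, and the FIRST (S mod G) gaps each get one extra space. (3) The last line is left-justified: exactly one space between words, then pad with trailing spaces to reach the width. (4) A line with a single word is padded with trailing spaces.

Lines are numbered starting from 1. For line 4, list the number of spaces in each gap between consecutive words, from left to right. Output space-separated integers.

Line 1: ['bread', 'do'] (min_width=8, slack=3)
Line 2: ['mineral'] (min_width=7, slack=4)
Line 3: ['soft', 'sun'] (min_width=8, slack=3)
Line 4: ['have', 'and', 'my'] (min_width=11, slack=0)
Line 5: ['angry', 'time'] (min_width=10, slack=1)
Line 6: ['problem'] (min_width=7, slack=4)
Line 7: ['brown', 'brick'] (min_width=11, slack=0)
Line 8: ['violin'] (min_width=6, slack=5)
Line 9: ['machine'] (min_width=7, slack=4)
Line 10: ['this'] (min_width=4, slack=7)
Line 11: ['quickly'] (min_width=7, slack=4)
Line 12: ['content'] (min_width=7, slack=4)
Line 13: ['mountain'] (min_width=8, slack=3)
Line 14: ['six', 'paper'] (min_width=9, slack=2)
Line 15: ['give'] (min_width=4, slack=7)

Answer: 1 1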